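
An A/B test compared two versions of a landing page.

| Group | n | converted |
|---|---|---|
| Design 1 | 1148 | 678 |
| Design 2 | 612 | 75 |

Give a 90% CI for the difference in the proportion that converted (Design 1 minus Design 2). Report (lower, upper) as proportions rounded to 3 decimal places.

(0.436, 0.500)

p̂₁ = 678/1148 = 0.5906 and p̂₂ = 75/612 = 0.1225.
SE₁ = √(p̂₁(1−p̂₁)/n₁) = √(0.5906·0.4094/1148) = 0.01451; SE₂ = √(0.1225·0.8775/612) = 0.01325.
Independent samples: SE of the difference = √(SE₁² + SE₂²) = √(0.0002105401 + 0.0001755625) = 0.01965.
z* for 90% confidence is 1.645, so the margin of error is 1.645 × 0.01965 = 0.03232.
Point estimate p̂₁ − p̂₂ = 0.5906 − 0.1225 = 0.4681.
0.4681 ± 0.03232 → (0.436, 0.500).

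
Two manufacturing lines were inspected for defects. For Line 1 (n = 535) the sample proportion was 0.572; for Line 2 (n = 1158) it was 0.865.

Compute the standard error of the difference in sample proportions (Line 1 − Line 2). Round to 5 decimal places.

0.02363

The two standard errors are √(0.5720×0.4280/535) = 0.02139 and √(0.8650×0.1350/1158) = 0.01004.
Because the samples are independent, SE_diff = √(0.02139² + 0.01004²) = 0.02363.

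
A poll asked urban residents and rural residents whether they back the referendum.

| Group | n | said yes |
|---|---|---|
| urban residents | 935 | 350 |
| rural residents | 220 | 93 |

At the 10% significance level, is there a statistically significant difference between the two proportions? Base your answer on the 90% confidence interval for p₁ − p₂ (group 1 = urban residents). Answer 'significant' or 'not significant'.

First, p̂₁ = 350/935 = 0.3743; p̂₂ = 93/220 = 0.4227.
The two standard errors are √(0.3743×0.6257/935) = 0.01583 and √(0.4227×0.5773/220) = 0.03330.
Because the samples are independent, SE_diff = √(0.01583² + 0.03330²) = 0.03687.
Using z* = 1.645 for 90%, ME = 1.645 × 0.03687 = 0.06065.
p̂₁ − p̂₂ = -0.0484; interval -0.0484 ± 0.06065 gives (-0.10905, 0.01225).
The interval (-0.10905, 0.01225) contains 0, so the difference is not significant.

not significant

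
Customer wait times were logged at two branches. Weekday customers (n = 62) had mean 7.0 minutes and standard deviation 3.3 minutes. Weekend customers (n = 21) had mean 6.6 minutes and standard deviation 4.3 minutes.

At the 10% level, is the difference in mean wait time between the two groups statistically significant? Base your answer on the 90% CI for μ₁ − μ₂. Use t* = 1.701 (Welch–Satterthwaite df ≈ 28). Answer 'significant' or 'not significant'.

not significant

Per-group SEs: s₁/√n₁ = 3.3/√62 = 0.4191, s₂/√n₂ = 4.3/√21 = 0.9383.
Unpooled SE of the difference: √(0.17564481 + 0.88040689) = 1.0276.
Margin of error = t* · SE = 1.701 × 1.0276 = 1.7479.
x̄₁ − x̄₂ = 7.0 − 6.6 = 0.4000.
CI: 0.4000 ± 1.7479 = (-1.3479, 2.1479).
The interval (-1.3479, 2.1479) contains 0, so the difference is not significant.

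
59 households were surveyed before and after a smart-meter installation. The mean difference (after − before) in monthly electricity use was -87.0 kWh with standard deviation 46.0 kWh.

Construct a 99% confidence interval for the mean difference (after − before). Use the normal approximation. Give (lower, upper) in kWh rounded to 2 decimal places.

Paired design: SE = s_d/√n = 46.0/√59 = 5.9887.
z* = 2.576; margin of error = 2.576 × 5.9887 = 15.4269.
-87.0 ± 15.4269 → (-102.43, -71.57).

(-102.43, -71.57)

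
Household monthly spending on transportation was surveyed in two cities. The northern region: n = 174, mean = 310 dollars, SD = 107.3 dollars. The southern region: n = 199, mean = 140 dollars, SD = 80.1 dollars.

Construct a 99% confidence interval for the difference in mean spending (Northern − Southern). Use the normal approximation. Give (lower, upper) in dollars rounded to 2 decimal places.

Per-group SEs: s₁/√n₁ = 107.3/√174 = 8.1344, s₂/√n₂ = 80.1/√199 = 5.6781.
Unpooled SE of the difference: √(66.16846336 + 32.24081961) = 9.9201.
Margin of error = z* · SE = 2.576 × 9.9201 = 25.5542.
x̄₁ − x̄₂ = 310 − 140 = 170.0000.
CI: 170.0000 ± 25.5542 = (144.45, 195.55).

(144.45, 195.55)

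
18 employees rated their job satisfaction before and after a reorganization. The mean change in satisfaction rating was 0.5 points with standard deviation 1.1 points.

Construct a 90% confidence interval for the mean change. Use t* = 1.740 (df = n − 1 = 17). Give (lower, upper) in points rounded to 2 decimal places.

This is a matched-pairs design, so SE = s_d/√n = 1.1/√18 = 0.2593.
Margin = 1.740 × 0.2593 = 0.4512; the interval is 0.5 ± 0.4512 = (0.05, 0.95).

(0.05, 0.95)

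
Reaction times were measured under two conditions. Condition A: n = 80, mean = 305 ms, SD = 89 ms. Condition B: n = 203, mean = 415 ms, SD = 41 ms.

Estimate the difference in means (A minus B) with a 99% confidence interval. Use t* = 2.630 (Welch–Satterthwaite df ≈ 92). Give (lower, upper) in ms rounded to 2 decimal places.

(-137.24, -82.76)

SE₁ = s₁/√n₁ = 89/√80 = 9.9505; SE₂ = 41/√203 = 2.8776.
Independent samples, unequal variances: SE_diff = √(SE₁² + SE₂²) = √(99.01245025 + 8.28058176) = 10.3582.
t* = 2.630, so margin of error = 2.630 × 10.3582 = 27.2421.
Difference in means = 305 − 415 = -110.0000.
-110.0000 ± 27.2421 → (-137.24, -82.76).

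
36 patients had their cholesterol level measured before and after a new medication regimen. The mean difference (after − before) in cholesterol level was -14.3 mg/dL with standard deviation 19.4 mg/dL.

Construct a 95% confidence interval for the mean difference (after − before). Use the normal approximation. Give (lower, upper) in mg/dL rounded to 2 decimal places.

This is a matched-pairs design, so SE = s_d/√n = 19.4/√36 = 3.2333.
Margin = 1.960 × 3.2333 = 6.3373; the interval is -14.3 ± 6.3373 = (-20.64, -7.96).

(-20.64, -7.96)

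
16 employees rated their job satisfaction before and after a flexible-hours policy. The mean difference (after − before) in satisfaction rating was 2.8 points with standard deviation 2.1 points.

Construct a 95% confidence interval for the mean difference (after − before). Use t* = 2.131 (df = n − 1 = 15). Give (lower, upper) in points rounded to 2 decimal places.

This is a matched-pairs design, so SE = s_d/√n = 2.1/√16 = 0.5250.
Margin = 2.131 × 0.5250 = 1.1188; the interval is 2.8 ± 1.1188 = (1.68, 3.92).

(1.68, 3.92)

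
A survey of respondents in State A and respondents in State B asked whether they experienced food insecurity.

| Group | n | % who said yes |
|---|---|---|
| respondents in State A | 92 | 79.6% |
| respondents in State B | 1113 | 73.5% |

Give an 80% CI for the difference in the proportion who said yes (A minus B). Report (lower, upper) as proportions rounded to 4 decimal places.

Each SE is √(p̂(1−p̂)/n): √(0.7960·0.2040/92) = 0.04201 and √(0.7350·0.2650/1113) = 0.01323.
SE(p̂₁ − p̂₂) = √(SE₁² + SE₂²) = √(0.0017648401 + 0.0001750329) = 0.04404, since the two samples are independent.
At 80% confidence z* = 1.282; margin = 1.282 × 0.04404 = 0.05646.
The difference is 0.7960 − 0.7350 = 0.0610, so the interval is 0.0610 ± 0.05646 = (0.0045, 0.1175).

(0.0045, 0.1175)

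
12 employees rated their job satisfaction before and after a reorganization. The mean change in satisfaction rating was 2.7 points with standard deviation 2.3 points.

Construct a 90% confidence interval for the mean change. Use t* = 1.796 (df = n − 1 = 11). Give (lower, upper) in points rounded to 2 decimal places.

(1.51, 3.89)

Paired design: SE = s_d/√n = 2.3/√12 = 0.6640.
t* = 1.796; margin of error = 1.796 × 0.6640 = 1.1925.
2.7 ± 1.1925 → (1.51, 3.89).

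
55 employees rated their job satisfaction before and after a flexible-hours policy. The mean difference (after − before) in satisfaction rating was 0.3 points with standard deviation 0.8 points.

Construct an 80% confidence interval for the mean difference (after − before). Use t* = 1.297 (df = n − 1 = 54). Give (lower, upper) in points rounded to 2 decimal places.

Paired design: SE = s_d/√n = 0.8/√55 = 0.1079.
t* = 1.297; margin of error = 1.297 × 0.1079 = 0.1399.
0.3 ± 0.1399 → (0.16, 0.44).

(0.16, 0.44)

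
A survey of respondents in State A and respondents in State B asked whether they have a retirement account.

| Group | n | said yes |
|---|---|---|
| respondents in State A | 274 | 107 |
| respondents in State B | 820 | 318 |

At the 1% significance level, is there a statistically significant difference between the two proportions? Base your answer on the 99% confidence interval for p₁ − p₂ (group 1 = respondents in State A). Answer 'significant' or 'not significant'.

not significant

p̂₁ = 107/274 = 0.3905 and p̂₂ = 318/820 = 0.3878.
SE₁ = √(p̂₁(1−p̂₁)/n₁) = √(0.3905·0.6095/274) = 0.02947; SE₂ = √(0.3878·0.6122/820) = 0.01702.
Independent samples: SE of the difference = √(SE₁² + SE₂²) = √(0.0008684809 + 0.0002896804) = 0.03403.
z* for 99% confidence is 2.576, so the margin of error is 2.576 × 0.03403 = 0.08766.
Point estimate p̂₁ − p̂₂ = 0.3905 − 0.3878 = 0.0027.
0.0027 ± 0.08766 → (-0.08496, 0.09036).
The interval (-0.08496, 0.09036) contains 0, so the difference is not significant.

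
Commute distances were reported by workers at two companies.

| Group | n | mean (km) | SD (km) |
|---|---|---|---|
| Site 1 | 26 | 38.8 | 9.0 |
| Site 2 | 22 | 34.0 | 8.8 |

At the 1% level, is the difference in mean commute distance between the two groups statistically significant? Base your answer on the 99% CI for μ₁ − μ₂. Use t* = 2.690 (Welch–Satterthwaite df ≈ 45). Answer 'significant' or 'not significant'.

SE₁ = s₁/√n₁ = 9.0/√26 = 1.7650; SE₂ = 8.8/√22 = 1.8762.
Independent samples, unequal variances: SE_diff = √(SE₁² + SE₂²) = √(3.115225 + 3.52012644) = 2.5759.
t* = 2.690, so margin of error = 2.690 × 2.5759 = 6.9292.
Difference in means = 38.8 − 34.0 = 4.8000.
4.8000 ± 6.9292 → (-2.1292, 11.7292).
The interval (-2.1292, 11.7292) contains 0, so the difference is not significant.

not significant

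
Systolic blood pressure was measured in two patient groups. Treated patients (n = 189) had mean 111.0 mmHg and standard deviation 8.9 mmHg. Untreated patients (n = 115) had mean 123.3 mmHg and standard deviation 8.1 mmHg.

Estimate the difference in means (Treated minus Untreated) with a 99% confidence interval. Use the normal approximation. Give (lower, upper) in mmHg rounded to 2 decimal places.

SE₁ = s₁/√n₁ = 8.9/√189 = 0.6474; SE₂ = 8.1/√115 = 0.7553.
Independent samples, unequal variances: SE_diff = √(SE₁² + SE₂²) = √(0.41912676 + 0.57047809) = 0.9948.
z* = 2.576, so margin of error = 2.576 × 0.9948 = 2.5626.
Difference in means = 111.0 − 123.3 = -12.3000.
-12.3000 ± 2.5626 → (-14.86, -9.74).

(-14.86, -9.74)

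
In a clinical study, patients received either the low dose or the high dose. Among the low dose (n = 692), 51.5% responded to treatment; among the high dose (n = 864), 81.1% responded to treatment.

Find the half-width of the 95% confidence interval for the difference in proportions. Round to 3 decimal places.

The two standard errors are √(0.5150×0.4850/692) = 0.01900 and √(0.8110×0.1890/864) = 0.01332.
Because the samples are independent, SE_diff = √(0.01900² + 0.01332²) = 0.02320.
Using z* = 1.960 for 95%, ME = 1.960 × 0.02320 = 0.04547.

0.045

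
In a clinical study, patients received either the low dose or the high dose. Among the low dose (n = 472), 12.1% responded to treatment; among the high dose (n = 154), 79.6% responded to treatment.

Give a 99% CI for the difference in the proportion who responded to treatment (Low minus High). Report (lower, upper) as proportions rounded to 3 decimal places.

(-0.767, -0.583)

The two standard errors are √(0.1210×0.8790/472) = 0.01501 and √(0.7960×0.2040/154) = 0.03247.
Because the samples are independent, SE_diff = √(0.01501² + 0.03247²) = 0.03577.
Using z* = 2.576 for 99%, ME = 2.576 × 0.03577 = 0.09214.
p̂₁ − p̂₂ = -0.6750; interval -0.6750 ± 0.09214 gives (-0.767, -0.583).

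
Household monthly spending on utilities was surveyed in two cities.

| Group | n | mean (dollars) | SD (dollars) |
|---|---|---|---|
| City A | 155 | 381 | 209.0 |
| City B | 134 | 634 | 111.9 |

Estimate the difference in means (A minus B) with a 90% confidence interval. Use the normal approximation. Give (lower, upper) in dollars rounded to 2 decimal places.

(-284.87, -221.13)

Per-group SEs: s₁/√n₁ = 209.0/√155 = 16.7873, s₂/√n₂ = 111.9/√134 = 9.6667.
Unpooled SE of the difference: √(281.81344129 + 93.44508889) = 19.3716.
Margin of error = z* · SE = 1.645 × 19.3716 = 31.8663.
x̄₁ − x̄₂ = 381 − 634 = -253.0000.
CI: -253.0000 ± 31.8663 = (-284.87, -221.13).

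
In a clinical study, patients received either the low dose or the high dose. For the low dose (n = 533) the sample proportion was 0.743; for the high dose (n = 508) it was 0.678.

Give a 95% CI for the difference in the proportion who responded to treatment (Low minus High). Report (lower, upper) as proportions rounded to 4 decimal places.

(0.0100, 0.1200)

SE₁ = √(p̂₁(1−p̂₁)/n₁) = √(0.7430·0.2570/533) = 0.01893; SE₂ = √(0.6780·0.3220/508) = 0.02073.
Independent samples: SE of the difference = √(SE₁² + SE₂²) = √(0.0003583449 + 0.0004297329) = 0.02807.
z* for 95% confidence is 1.960, so the margin of error is 1.960 × 0.02807 = 0.05502.
Point estimate p̂₁ − p̂₂ = 0.7430 − 0.6780 = 0.0650.
0.0650 ± 0.05502 → (0.0100, 0.1200).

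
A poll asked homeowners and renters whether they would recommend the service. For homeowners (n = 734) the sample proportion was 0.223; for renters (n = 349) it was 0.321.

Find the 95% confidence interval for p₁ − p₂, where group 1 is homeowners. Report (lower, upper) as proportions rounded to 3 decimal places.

(-0.155, -0.041)

The two standard errors are √(0.2230×0.7770/734) = 0.01536 and √(0.3210×0.6790/349) = 0.02499.
Because the samples are independent, SE_diff = √(0.01536² + 0.02499²) = 0.02933.
Using z* = 1.960 for 95%, ME = 1.960 × 0.02933 = 0.05749.
p̂₁ − p̂₂ = -0.0980; interval -0.0980 ± 0.05749 gives (-0.155, -0.041).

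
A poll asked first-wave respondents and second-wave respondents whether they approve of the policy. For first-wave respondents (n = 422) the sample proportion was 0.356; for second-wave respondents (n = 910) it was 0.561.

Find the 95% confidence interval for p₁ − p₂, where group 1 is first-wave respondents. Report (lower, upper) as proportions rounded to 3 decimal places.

SE₁ = √(p̂₁(1−p̂₁)/n₁) = √(0.3560·0.6440/422) = 0.02331; SE₂ = √(0.5610·0.4390/910) = 0.01645.
Independent samples: SE of the difference = √(SE₁² + SE₂²) = √(0.0005433561 + 0.0002706025) = 0.02853.
z* for 95% confidence is 1.960, so the margin of error is 1.960 × 0.02853 = 0.05592.
Point estimate p̂₁ − p̂₂ = 0.3560 − 0.5610 = -0.2050.
-0.2050 ± 0.05592 → (-0.261, -0.149).

(-0.261, -0.149)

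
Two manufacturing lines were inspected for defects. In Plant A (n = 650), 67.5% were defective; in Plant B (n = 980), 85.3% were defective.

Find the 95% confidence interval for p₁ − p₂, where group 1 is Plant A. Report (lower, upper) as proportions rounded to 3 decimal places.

(-0.220, -0.136)

SE₁ = √(p̂₁(1−p̂₁)/n₁) = √(0.6750·0.3250/650) = 0.01837; SE₂ = √(0.8530·0.1470/980) = 0.01131.
Independent samples: SE of the difference = √(SE₁² + SE₂²) = √(0.0003374569 + 0.0001279161) = 0.02157.
z* for 95% confidence is 1.960, so the margin of error is 1.960 × 0.02157 = 0.04228.
Point estimate p̂₁ − p̂₂ = 0.6750 − 0.8530 = -0.1780.
-0.1780 ± 0.04228 → (-0.220, -0.136).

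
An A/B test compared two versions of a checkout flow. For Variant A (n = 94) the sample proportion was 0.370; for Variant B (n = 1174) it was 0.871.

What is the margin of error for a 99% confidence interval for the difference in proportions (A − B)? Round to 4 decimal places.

SE₁ = √(p̂₁(1−p̂₁)/n₁) = √(0.3700·0.6300/94) = 0.04980; SE₂ = √(0.8710·0.1290/1174) = 0.00978.
Independent samples: SE of the difference = √(SE₁² + SE₂²) = √(0.00248004 + 0.0000956484) = 0.05075.
z* for 99% confidence is 2.576, so the margin of error is 2.576 × 0.05075 = 0.13073.

0.1307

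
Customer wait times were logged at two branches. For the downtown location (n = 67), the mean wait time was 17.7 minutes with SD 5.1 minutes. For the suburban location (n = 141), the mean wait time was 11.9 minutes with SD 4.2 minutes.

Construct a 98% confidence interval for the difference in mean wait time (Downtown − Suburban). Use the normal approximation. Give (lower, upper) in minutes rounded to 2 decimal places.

Per-group SEs: s₁/√n₁ = 5.1/√67 = 0.6231, s₂/√n₂ = 4.2/√141 = 0.3537.
Unpooled SE of the difference: √(0.38825361 + 0.12510369) = 0.7165.
Margin of error = z* · SE = 2.326 × 0.7165 = 1.6666.
x̄₁ − x̄₂ = 17.7 − 11.9 = 5.8000.
CI: 5.8000 ± 1.6666 = (4.13, 7.47).

(4.13, 7.47)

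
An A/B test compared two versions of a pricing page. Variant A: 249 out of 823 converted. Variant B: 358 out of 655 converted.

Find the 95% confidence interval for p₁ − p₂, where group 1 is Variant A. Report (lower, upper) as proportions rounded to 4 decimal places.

First, p̂₁ = 249/823 = 0.3026; p̂₂ = 358/655 = 0.5466.
The two standard errors are √(0.3026×0.6974/823) = 0.01601 and √(0.5466×0.4534/655) = 0.01945.
Because the samples are independent, SE_diff = √(0.01601² + 0.01945²) = 0.02519.
Using z* = 1.960 for 95%, ME = 1.960 × 0.02519 = 0.04937.
p̂₁ − p̂₂ = -0.2440; interval -0.2440 ± 0.04937 gives (-0.2934, -0.1946).

(-0.2934, -0.1946)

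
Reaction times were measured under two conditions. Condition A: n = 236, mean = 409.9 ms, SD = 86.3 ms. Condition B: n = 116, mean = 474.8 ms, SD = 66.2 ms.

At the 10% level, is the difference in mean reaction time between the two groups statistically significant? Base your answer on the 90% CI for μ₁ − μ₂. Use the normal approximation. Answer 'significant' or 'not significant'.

significant

Standard errors of each mean: 86.3/√236 = 5.6177 and 66.2/√116 = 6.1465.
SE(x̄₁ − x̄₂) = √(5.6177² + 6.1465²) = 8.3269 for independent samples with unequal variances.
With z* = 1.645, the margin is 1.645 × 8.3269 = 13.6978.
x̄₁ − x̄₂ = 409.9 − 474.8 = -64.9000; the interval is -64.9000 ± 13.6978 = (-78.5978, -51.2022).
The interval (-78.5978, -51.2022) does not contain 0, so the difference is significant.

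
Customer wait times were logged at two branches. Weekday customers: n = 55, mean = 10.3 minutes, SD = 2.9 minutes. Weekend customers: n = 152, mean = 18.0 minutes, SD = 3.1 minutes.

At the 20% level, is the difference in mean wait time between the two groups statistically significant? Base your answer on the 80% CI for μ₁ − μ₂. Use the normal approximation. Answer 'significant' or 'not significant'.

significant

SE₁ = s₁/√n₁ = 2.9/√55 = 0.3910; SE₂ = 3.1/√152 = 0.2514.
Independent samples, unequal variances: SE_diff = √(SE₁² + SE₂²) = √(0.152881 + 0.06320196) = 0.4648.
z* = 1.282, so margin of error = 1.282 × 0.4648 = 0.5959.
Difference in means = 10.3 − 18.0 = -7.7000.
-7.7000 ± 0.5959 → (-8.2959, -7.1041).
The interval (-8.2959, -7.1041) does not contain 0, so the difference is significant.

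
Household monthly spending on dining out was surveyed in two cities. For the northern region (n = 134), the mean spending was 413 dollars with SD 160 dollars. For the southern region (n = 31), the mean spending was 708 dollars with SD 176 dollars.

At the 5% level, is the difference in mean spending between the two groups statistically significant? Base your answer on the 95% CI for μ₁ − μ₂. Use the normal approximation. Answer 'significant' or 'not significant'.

significant

Standard errors of each mean: 160/√134 = 13.8219 and 176/√31 = 31.6105.
SE(x̄₁ − x̄₂) = √(13.8219² + 31.6105²) = 34.5003 for independent samples with unequal variances.
With z* = 1.960, the margin is 1.960 × 34.5003 = 67.6206.
x̄₁ − x̄₂ = 413 − 708 = -295.0000; the interval is -295.0000 ± 67.6206 = (-362.6206, -227.3794).
The interval (-362.6206, -227.3794) does not contain 0, so the difference is significant.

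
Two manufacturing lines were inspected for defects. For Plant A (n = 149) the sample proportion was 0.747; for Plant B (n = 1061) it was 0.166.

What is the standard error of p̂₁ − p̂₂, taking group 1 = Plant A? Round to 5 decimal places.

0.03740

Each SE is √(p̂(1−p̂)/n): √(0.7470·0.2530/149) = 0.03561 and √(0.1660·0.8340/1061) = 0.01142.
SE(p̂₁ − p̂₂) = √(SE₁² + SE₂²) = √(0.0012680721 + 0.0001304164) = 0.03740, since the two samples are independent.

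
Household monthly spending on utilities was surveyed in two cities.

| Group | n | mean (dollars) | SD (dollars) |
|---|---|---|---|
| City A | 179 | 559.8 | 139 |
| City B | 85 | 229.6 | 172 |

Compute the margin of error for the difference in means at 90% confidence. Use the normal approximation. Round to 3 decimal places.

Per-group SEs: s₁/√n₁ = 139/√179 = 10.3893, s₂/√n₂ = 172/√85 = 18.6560.
Unpooled SE of the difference: √(107.93755449 + 348.046336) = 21.3538.
Margin of error = z* · SE = 1.645 × 21.3538 = 35.1270.

35.127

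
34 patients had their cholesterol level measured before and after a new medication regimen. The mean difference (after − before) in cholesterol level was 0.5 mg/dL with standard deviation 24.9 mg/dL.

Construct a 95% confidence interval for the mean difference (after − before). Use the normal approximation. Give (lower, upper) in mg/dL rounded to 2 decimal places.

This is a matched-pairs design, so SE = s_d/√n = 24.9/√34 = 4.2703.
Margin = 1.960 × 4.2703 = 8.3698; the interval is 0.5 ± 8.3698 = (-7.87, 8.87).

(-7.87, 8.87)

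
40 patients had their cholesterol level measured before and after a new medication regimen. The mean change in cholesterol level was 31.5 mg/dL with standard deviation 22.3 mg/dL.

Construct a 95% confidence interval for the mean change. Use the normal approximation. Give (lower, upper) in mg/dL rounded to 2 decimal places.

(24.59, 38.41)

Paired design: SE = s_d/√n = 22.3/√40 = 3.5259.
z* = 1.960; margin of error = 1.960 × 3.5259 = 6.9108.
31.5 ± 6.9108 → (24.59, 38.41).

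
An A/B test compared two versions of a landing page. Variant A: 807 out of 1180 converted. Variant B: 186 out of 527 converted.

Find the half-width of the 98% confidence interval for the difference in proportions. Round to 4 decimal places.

Sample proportions: 807/1180 = 0.6839, 186/527 = 0.3529.
Each SE is √(p̂(1−p̂)/n): √(0.6839·0.3161/1180) = 0.01354 and √(0.3529·0.6471/527) = 0.02082.
SE(p̂₁ − p̂₂) = √(SE₁² + SE₂²) = √(0.0001833316 + 0.0004334724) = 0.02484, since the two samples are independent.
At 98% confidence z* = 2.326; margin = 2.326 × 0.02484 = 0.05778.

0.0578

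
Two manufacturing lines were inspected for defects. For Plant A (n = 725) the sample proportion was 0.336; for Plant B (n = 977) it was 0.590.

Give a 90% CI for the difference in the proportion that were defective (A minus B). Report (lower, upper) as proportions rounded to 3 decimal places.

(-0.293, -0.215)

The two standard errors are √(0.3360×0.6640/725) = 0.01754 and √(0.5900×0.4100/977) = 0.01574.
Because the samples are independent, SE_diff = √(0.01754² + 0.01574²) = 0.02357.
Using z* = 1.645 for 90%, ME = 1.645 × 0.02357 = 0.03877.
p̂₁ − p̂₂ = -0.2540; interval -0.2540 ± 0.03877 gives (-0.293, -0.215).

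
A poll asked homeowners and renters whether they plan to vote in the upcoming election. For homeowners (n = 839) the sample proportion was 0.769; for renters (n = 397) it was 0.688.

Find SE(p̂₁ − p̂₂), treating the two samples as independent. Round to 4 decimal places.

SE₁ = √(p̂₁(1−p̂₁)/n₁) = √(0.7690·0.2310/839) = 0.01455; SE₂ = √(0.6880·0.3120/397) = 0.02325.
Independent samples: SE of the difference = √(SE₁² + SE₂²) = √(0.0002117025 + 0.0005405625) = 0.02743.

0.0274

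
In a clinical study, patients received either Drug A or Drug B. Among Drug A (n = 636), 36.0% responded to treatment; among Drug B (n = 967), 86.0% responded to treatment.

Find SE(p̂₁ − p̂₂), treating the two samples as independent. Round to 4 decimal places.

The two standard errors are √(0.3600×0.6400/636) = 0.01903 and √(0.8600×0.1400/967) = 0.01116.
Because the samples are independent, SE_diff = √(0.01903² + 0.01116²) = 0.02206.

0.0221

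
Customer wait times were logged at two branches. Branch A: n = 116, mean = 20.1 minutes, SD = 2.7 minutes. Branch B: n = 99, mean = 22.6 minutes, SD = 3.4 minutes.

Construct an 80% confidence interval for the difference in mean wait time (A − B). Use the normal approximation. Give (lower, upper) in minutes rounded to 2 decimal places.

(-3.04, -1.96)

Per-group SEs: s₁/√n₁ = 2.7/√116 = 0.2507, s₂/√n₂ = 3.4/√99 = 0.3417.
Unpooled SE of the difference: √(0.06285049 + 0.11675889) = 0.4238.
Margin of error = z* · SE = 1.282 × 0.4238 = 0.5433.
x̄₁ − x̄₂ = 20.1 − 22.6 = -2.5000.
CI: -2.5000 ± 0.5433 = (-3.04, -1.96).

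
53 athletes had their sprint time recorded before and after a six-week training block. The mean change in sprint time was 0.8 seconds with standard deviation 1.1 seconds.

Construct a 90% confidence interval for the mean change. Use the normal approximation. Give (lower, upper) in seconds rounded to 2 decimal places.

Paired design: SE = s_d/√n = 1.1/√53 = 0.1511.
z* = 1.645; margin of error = 1.645 × 0.1511 = 0.2486.
0.8 ± 0.2486 → (0.55, 1.05).

(0.55, 1.05)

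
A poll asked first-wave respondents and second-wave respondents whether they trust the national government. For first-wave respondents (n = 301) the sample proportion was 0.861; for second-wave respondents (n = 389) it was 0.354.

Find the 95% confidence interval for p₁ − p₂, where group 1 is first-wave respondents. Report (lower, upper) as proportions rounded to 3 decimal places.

(0.445, 0.569)

The two standard errors are √(0.8610×0.1390/301) = 0.01994 and √(0.3540×0.6460/389) = 0.02425.
Because the samples are independent, SE_diff = √(0.01994² + 0.02425²) = 0.03140.
Using z* = 1.960 for 95%, ME = 1.960 × 0.03140 = 0.06154.
p̂₁ − p̂₂ = 0.5070; interval 0.5070 ± 0.06154 gives (0.445, 0.569).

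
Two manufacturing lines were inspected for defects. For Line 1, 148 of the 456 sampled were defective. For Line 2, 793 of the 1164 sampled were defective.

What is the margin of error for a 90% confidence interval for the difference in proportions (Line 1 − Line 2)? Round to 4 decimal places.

p̂₁ = 148/456 = 0.3246 and p̂₂ = 793/1164 = 0.6813.
SE₁ = √(p̂₁(1−p̂₁)/n₁) = √(0.3246·0.6754/456) = 0.02193; SE₂ = √(0.6813·0.3187/1164) = 0.01366.
Independent samples: SE of the difference = √(SE₁² + SE₂²) = √(0.0004809249 + 0.0001865956) = 0.02584.
z* for 90% confidence is 1.645, so the margin of error is 1.645 × 0.02584 = 0.04251.

0.0425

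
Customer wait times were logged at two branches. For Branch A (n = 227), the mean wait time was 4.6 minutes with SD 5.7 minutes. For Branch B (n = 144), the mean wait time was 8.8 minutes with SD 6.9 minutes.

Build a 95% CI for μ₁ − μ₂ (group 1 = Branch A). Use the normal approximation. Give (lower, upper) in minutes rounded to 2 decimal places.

(-5.55, -2.85)

SE₁ = s₁/√n₁ = 5.7/√227 = 0.3783; SE₂ = 6.9/√144 = 0.5750.
Independent samples, unequal variances: SE_diff = √(SE₁² + SE₂²) = √(0.14311089 + 0.330625) = 0.6883.
z* = 1.960, so margin of error = 1.960 × 0.6883 = 1.3491.
Difference in means = 4.6 − 8.8 = -4.2000.
-4.2000 ± 1.3491 → (-5.55, -2.85).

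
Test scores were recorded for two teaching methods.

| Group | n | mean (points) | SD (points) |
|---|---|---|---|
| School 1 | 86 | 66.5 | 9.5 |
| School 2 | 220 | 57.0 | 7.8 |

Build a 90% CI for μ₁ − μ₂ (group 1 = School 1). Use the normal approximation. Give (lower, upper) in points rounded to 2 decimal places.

SE₁ = s₁/√n₁ = 9.5/√86 = 1.0244; SE₂ = 7.8/√220 = 0.5259.
Independent samples, unequal variances: SE_diff = √(SE₁² + SE₂²) = √(1.04939536 + 0.27657081) = 1.1515.
z* = 1.645, so margin of error = 1.645 × 1.1515 = 1.8942.
Difference in means = 66.5 − 57.0 = 9.5000.
9.5000 ± 1.8942 → (7.61, 11.39).

(7.61, 11.39)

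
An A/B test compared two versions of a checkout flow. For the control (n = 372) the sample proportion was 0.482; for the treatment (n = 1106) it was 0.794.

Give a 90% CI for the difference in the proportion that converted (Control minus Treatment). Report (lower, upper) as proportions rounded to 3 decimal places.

The two standard errors are √(0.4820×0.5180/372) = 0.02591 and √(0.7940×0.2060/1106) = 0.01216.
Because the samples are independent, SE_diff = √(0.02591² + 0.01216²) = 0.02862.
Using z* = 1.645 for 90%, ME = 1.645 × 0.02862 = 0.04708.
p̂₁ − p̂₂ = -0.3120; interval -0.3120 ± 0.04708 gives (-0.359, -0.265).

(-0.359, -0.265)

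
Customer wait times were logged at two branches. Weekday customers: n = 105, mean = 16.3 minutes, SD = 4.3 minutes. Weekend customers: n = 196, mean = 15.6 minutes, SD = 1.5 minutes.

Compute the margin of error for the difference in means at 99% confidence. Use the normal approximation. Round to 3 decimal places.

Per-group SEs: s₁/√n₁ = 4.3/√105 = 0.4196, s₂/√n₂ = 1.5/√196 = 0.1071.
Unpooled SE of the difference: √(0.17606416 + 0.01147041) = 0.4331.
Margin of error = z* · SE = 2.576 × 0.4331 = 1.1157.

1.116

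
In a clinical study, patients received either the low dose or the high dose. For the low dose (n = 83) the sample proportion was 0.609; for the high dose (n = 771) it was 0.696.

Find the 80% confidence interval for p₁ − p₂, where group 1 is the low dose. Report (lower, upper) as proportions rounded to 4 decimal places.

(-0.1589, -0.0151)

Each SE is √(p̂(1−p̂)/n): √(0.6090·0.3910/83) = 0.05356 and √(0.6960·0.3040/771) = 0.01657.
SE(p̂₁ − p̂₂) = √(SE₁² + SE₂²) = √(0.0028686736 + 0.0002745649) = 0.05606, since the two samples are independent.
At 80% confidence z* = 1.282; margin = 1.282 × 0.05606 = 0.07187.
The difference is 0.6090 − 0.6960 = -0.0870, so the interval is -0.0870 ± 0.07187 = (-0.1589, -0.0151).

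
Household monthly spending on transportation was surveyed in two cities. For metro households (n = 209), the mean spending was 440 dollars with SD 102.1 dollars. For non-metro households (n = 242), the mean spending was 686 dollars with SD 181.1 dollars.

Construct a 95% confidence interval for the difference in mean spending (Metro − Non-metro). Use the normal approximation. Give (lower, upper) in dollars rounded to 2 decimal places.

Standard errors of each mean: 102.1/√209 = 7.0624 and 181.1/√242 = 11.6415.
SE(x̄₁ − x̄₂) = √(7.0624² + 11.6415²) = 13.6162 for independent samples with unequal variances.
With z* = 1.960, the margin is 1.960 × 13.6162 = 26.6878.
x̄₁ − x̄₂ = 440 − 686 = -246.0000; the interval is -246.0000 ± 26.6878 = (-272.69, -219.31).

(-272.69, -219.31)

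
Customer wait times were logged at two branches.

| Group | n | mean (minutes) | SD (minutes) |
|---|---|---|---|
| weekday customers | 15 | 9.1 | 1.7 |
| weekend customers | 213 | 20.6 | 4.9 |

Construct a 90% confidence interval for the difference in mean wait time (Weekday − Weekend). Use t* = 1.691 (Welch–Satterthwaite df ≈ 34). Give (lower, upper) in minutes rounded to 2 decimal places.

Per-group SEs: s₁/√n₁ = 1.7/√15 = 0.4389, s₂/√n₂ = 4.9/√213 = 0.3357.
Unpooled SE of the difference: √(0.19263321 + 0.11269449) = 0.5526.
Margin of error = t* · SE = 1.691 × 0.5526 = 0.9344.
x̄₁ − x̄₂ = 9.1 − 20.6 = -11.5000.
CI: -11.5000 ± 0.9344 = (-12.43, -10.57).

(-12.43, -10.57)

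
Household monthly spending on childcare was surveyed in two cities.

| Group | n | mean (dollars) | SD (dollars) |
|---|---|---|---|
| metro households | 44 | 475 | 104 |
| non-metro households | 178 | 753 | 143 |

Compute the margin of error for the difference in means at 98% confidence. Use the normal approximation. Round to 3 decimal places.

Per-group SEs: s₁/√n₁ = 104/√44 = 15.6786, s₂/√n₂ = 143/√178 = 10.7183.
Unpooled SE of the difference: √(245.81849796 + 114.88195489) = 18.9921.
Margin of error = z* · SE = 2.326 × 18.9921 = 44.1756.

44.176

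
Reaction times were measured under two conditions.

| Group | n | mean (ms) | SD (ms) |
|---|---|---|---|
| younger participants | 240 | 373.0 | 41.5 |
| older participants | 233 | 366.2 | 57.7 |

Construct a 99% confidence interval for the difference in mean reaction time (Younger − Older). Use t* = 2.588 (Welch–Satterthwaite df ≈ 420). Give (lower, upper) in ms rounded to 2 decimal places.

Per-group SEs: s₁/√n₁ = 41.5/√240 = 2.6788, s₂/√n₂ = 57.7/√233 = 3.7801.
Unpooled SE of the difference: √(7.17596944 + 14.28915601) = 4.6330.
Margin of error = t* · SE = 2.588 × 4.6330 = 11.9902.
x̄₁ − x̄₂ = 373.0 − 366.2 = 6.8000.
CI: 6.8000 ± 11.9902 = (-5.19, 18.79).

(-5.19, 18.79)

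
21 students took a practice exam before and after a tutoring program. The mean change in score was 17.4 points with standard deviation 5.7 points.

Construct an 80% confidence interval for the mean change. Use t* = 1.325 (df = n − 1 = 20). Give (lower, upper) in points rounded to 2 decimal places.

(15.75, 19.05)

This is a matched-pairs design, so SE = s_d/√n = 5.7/√21 = 1.2438.
Margin = 1.325 × 1.2438 = 1.6480; the interval is 17.4 ± 1.6480 = (15.75, 19.05).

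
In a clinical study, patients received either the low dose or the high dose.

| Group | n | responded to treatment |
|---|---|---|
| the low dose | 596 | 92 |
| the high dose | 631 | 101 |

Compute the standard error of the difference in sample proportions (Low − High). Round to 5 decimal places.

First, p̂₁ = 92/596 = 0.1544; p̂₂ = 101/631 = 0.1601.
The two standard errors are √(0.1544×0.8456/596) = 0.01480 and √(0.1601×0.8399/631) = 0.01460.
Because the samples are independent, SE_diff = √(0.01480² + 0.01460²) = 0.02079.

0.02079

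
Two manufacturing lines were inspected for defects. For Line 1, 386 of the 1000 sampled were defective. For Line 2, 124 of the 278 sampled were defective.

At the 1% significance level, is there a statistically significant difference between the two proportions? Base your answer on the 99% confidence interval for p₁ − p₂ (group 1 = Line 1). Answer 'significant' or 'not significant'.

not significant

First, p̂₁ = 386/1000 = 0.3860; p̂₂ = 124/278 = 0.4460.
The two standard errors are √(0.3860×0.6140/1000) = 0.01539 and √(0.4460×0.5540/278) = 0.02981.
Because the samples are independent, SE_diff = √(0.01539² + 0.02981²) = 0.03355.
Using z* = 2.576 for 99%, ME = 2.576 × 0.03355 = 0.08642.
p̂₁ − p̂₂ = -0.0600; interval -0.0600 ± 0.08642 gives (-0.14642, 0.02642).
The interval (-0.14642, 0.02642) contains 0, so the difference is not significant.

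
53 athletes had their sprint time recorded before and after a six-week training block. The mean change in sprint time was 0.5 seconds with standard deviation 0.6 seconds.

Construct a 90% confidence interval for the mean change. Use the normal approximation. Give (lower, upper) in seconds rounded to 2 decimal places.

Paired design: SE = s_d/√n = 0.6/√53 = 0.0824.
z* = 1.645; margin of error = 1.645 × 0.0824 = 0.1355.
0.5 ± 0.1355 → (0.36, 0.64).

(0.36, 0.64)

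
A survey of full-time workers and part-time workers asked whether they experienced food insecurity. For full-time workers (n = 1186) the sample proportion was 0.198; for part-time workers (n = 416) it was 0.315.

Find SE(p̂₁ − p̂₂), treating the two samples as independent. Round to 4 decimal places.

SE₁ = √(p̂₁(1−p̂₁)/n₁) = √(0.1980·0.8020/1186) = 0.01157; SE₂ = √(0.3150·0.6850/416) = 0.02277.
Independent samples: SE of the difference = √(SE₁² + SE₂²) = √(0.0001338649 + 0.0005184729) = 0.02554.

0.0255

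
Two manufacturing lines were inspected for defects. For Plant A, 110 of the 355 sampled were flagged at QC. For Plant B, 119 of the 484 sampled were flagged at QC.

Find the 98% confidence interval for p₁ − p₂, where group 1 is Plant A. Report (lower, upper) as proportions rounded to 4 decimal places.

p̂₁ = 110/355 = 0.3099 and p̂₂ = 119/484 = 0.2459.
SE₁ = √(p̂₁(1−p̂₁)/n₁) = √(0.3099·0.6901/355) = 0.02454; SE₂ = √(0.2459·0.7541/484) = 0.01957.
Independent samples: SE of the difference = √(SE₁² + SE₂²) = √(0.0006022116 + 0.0003829849) = 0.03139.
z* for 98% confidence is 2.326, so the margin of error is 2.326 × 0.03139 = 0.07301.
Point estimate p̂₁ − p̂₂ = 0.3099 − 0.2459 = 0.0640.
0.0640 ± 0.07301 → (-0.0090, 0.1370).

(-0.0090, 0.1370)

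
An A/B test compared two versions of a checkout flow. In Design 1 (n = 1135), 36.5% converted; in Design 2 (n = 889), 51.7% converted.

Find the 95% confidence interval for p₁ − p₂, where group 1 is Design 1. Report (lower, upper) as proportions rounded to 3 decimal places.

(-0.195, -0.109)

SE₁ = √(p̂₁(1−p̂₁)/n₁) = √(0.3650·0.6350/1135) = 0.01429; SE₂ = √(0.5170·0.4830/889) = 0.01676.
Independent samples: SE of the difference = √(SE₁² + SE₂²) = √(0.0002042041 + 0.0002808976) = 0.02203.
z* for 95% confidence is 1.960, so the margin of error is 1.960 × 0.02203 = 0.04318.
Point estimate p̂₁ − p̂₂ = 0.3650 − 0.5170 = -0.1520.
-0.1520 ± 0.04318 → (-0.195, -0.109).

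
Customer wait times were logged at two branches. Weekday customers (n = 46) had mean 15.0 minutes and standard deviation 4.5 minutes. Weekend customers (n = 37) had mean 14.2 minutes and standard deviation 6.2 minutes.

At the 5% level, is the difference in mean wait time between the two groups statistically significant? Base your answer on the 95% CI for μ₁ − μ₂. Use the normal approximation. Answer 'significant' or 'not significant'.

SE₁ = s₁/√n₁ = 4.5/√46 = 0.6635; SE₂ = 6.2/√37 = 1.0193.
Independent samples, unequal variances: SE_diff = √(SE₁² + SE₂²) = √(0.44023225 + 1.03897249) = 1.2162.
z* = 1.960, so margin of error = 1.960 × 1.2162 = 2.3838.
Difference in means = 15.0 − 14.2 = 0.8000.
0.8000 ± 2.3838 → (-1.5838, 3.1838).
The interval (-1.5838, 3.1838) contains 0, so the difference is not significant.

not significant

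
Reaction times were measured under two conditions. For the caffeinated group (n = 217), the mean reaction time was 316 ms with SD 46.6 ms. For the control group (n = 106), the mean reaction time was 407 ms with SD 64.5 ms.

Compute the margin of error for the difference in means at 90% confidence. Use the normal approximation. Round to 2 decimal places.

SE₁ = s₁/√n₁ = 46.6/√217 = 3.1634; SE₂ = 64.5/√106 = 6.2648.
Independent samples, unequal variances: SE_diff = √(SE₁² + SE₂²) = √(10.00709956 + 39.24771904) = 7.0182.
z* = 1.645, so margin of error = 1.645 × 7.0182 = 11.5449.

11.54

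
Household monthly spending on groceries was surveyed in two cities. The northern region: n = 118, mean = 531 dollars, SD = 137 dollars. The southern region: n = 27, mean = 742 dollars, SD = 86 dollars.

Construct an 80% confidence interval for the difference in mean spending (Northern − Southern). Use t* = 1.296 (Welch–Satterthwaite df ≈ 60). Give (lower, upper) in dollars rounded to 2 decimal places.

Per-group SEs: s₁/√n₁ = 137/√118 = 12.6119, s₂/√n₂ = 86/√27 = 16.5507.
Unpooled SE of the difference: √(159.06002161 + 273.92567049) = 20.8083.
Margin of error = t* · SE = 1.296 × 20.8083 = 26.9676.
x̄₁ − x̄₂ = 531 − 742 = -211.0000.
CI: -211.0000 ± 26.9676 = (-237.97, -184.03).

(-237.97, -184.03)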